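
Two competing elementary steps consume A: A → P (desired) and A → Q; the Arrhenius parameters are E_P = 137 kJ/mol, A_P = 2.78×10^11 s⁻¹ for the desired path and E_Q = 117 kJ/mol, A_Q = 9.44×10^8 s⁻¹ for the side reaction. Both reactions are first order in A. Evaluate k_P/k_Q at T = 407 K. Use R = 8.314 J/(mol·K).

Since both paths have the same order in A, the concentration cancels and S_{P/Q} = k_P/k_Q = (A_P/A_Q)·exp[(E_Q−E_P)/(RT)].
(E_Q−E_P)/(RT) = (117−137)×10³/(8.314×407) = -20000/3384 = -5.911.
k_P/k_Q = (2.78×10^11/9.44×10^8)·exp(-5.911) = 294.5 × 0.002711 = 0.798.
Since E_P > E_Q, raising the temperature improves selectivity toward P.

0.798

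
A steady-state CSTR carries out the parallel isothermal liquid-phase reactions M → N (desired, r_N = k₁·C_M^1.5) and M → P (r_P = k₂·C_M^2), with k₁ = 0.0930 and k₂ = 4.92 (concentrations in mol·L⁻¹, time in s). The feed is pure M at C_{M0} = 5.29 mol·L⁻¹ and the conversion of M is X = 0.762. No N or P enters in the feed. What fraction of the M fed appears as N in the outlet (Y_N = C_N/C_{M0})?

0.0126

Exit C_M = C_{M0}(1−X) = 5.29×0.238 = 1.259 mol·L⁻¹.
In a CSTR the entire volume is at exit conditions, so r_N = 0.0930×1.259^1.5 = 0.1314 and r_P = 4.92×1.259^2 = 7.799.
Fraction of consumed M going to N: r_N/(r_N+r_P) = 0.01657.
C_N = 0.01657·C_{M0}·X = 0.01657×5.29×0.762 = 0.0668 mol·L⁻¹; Y_N = C_N/C_{M0} = 0.0126.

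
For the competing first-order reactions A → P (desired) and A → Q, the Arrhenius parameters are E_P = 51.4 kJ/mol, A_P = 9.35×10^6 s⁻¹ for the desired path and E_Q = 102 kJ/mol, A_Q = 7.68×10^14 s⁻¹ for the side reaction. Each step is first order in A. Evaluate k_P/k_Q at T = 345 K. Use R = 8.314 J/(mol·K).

Since both paths have the same order in A, the concentration cancels and S_{P/Q} = k_P/k_Q = (A_P/A_Q)·exp[(E_Q−E_P)/(RT)].
(E_Q−E_P)/(RT) = (102−51.4)×10³/(8.314×345) = 50600/2868 = 17.64.
k_P/k_Q = (9.35×10^6/7.68×10^14)·exp(17.64) = 1.217×10^-8 × 4.585×10^7 = 0.558.

0.558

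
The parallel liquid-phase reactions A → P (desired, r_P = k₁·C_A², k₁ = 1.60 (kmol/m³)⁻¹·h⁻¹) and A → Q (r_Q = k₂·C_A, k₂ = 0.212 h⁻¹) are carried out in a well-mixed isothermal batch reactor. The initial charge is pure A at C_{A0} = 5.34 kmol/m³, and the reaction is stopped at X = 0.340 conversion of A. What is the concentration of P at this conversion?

C_A = C_{A0}(1−X) = 3.524 kmol/m³.
Along a PFR/batch, dC_Q/dC_A = −r_Q/(r_P+r_Q) = −k₂/(k₂+k₁·C_A).
Integrating from C_{A0} to C_A: C_Q = (0.212/1.60)·ln[(0.212+1.60·5.34)/(0.212+1.60·3.52)] = 0.1325·ln(8.756/5.851) = 0.05341 kmol/m³.
Then C_P = (C_{A0}−C_A) − C_Q = 1.816 − 0.05341 = 1.762 kmol/m³.

1.76 kmol/m³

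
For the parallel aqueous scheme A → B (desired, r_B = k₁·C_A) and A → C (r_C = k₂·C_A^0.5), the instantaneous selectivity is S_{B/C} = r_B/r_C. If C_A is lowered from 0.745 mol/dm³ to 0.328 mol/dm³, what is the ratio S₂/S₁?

S_{B/C} = (k₁/k₂)·C_A^0.5, so S₂/S₁ = (C_{A,2}/C_{A,1})^0.5.
= (0.328/0.745)^0.5 = (0.4403)^0.5 = 0.664.
Selectivity toward B falls as C_A falls — high-concentration operation is favoured.

0.664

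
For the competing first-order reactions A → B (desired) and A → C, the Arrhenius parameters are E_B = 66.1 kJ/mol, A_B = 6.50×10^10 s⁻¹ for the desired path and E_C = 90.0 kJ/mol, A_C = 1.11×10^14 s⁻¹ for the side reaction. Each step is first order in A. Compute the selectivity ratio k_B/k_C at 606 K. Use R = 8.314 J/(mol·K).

0.0673

With equal orders, S_{B/C} = k_B/k_C = (A_B/A_C)·exp[(E_C−E_B)/(RT)].
(E_C−E_B)/(RT) = (90.0−66.1)×10³/(8.314×606) = 23900/5038 = 4.744.
k_B/k_C = (6.50×10^10/1.11×10^14)·exp(4.744) = 5.856×10^-4 × 114.9 = 0.0673.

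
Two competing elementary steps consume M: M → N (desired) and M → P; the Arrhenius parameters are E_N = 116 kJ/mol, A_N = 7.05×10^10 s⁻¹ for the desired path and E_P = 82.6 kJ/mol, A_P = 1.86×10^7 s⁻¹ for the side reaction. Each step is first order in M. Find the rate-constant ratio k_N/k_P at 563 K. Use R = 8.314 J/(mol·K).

k_N/k_P = (A_N/A_P)·exp[−(E_N−E_P)/(RT)] = (A_N/A_P)·exp[(E_P−E_N)/(RT)].
(E_P−E_N)/(RT) = (82.6−116)×10³/(8.314×563) = -33400/4681 = -7.136.
k_N/k_P = (7.05×10^10/1.86×10^7)·exp(-7.136) = 3790 × 7.963×10^-4 = 3.02.

3.02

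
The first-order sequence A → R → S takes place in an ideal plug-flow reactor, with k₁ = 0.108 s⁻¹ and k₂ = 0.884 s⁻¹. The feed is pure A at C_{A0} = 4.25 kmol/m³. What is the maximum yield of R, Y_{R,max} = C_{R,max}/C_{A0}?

0.0912

At the optimum, C_{R,max}/C_{A0} = (k₁/k₂)^[k₂/(k₂−k₁)].
= (0.108/0.884)^(0.884/(0.884−0.108)) = (0.1222)^(1.139) = 0.09118.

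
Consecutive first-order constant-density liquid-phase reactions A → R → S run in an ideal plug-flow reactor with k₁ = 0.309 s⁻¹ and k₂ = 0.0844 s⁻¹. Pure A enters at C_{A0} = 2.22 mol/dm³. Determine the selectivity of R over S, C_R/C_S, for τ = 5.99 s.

Solving the coupled first-order balances gives C_R(τ) = [k₁/(k₂−k₁)]·C_{A0}·(e^(−k₁τ) − e^(−k₂τ)).
e^(−k₁τ) = e^(−0.309×5.99) = e^(−1.851) = 0.1571; e^(−k₂τ) = e^(−0.5056) = 0.6032.
C_R = 0.309×2.22/(0.0844−0.309) × (0.1571−0.6032) = (-3.054)×(-0.4461) = 1.362 mol/dm³.
C_A = C_{A0}e^(−k₁τ) = 0.3487 mol/dm³, so C_S = C_{A0}−C_A−C_R = 0.5088 mol/dm³; C_R/C_S = 2.68.

2.68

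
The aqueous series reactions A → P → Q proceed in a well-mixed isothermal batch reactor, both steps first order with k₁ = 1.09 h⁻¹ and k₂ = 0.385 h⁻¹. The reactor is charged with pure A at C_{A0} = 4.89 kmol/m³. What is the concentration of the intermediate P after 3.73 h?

1.67 kmol/m³

For first-order series with pure A initially, C_P(t) = k₁C_{A0}/(k₂−k₁)·(e^(−k₁t) − e^(−k₂t)).
e^(−k₁t) = e^(−1.09×3.73) = e^(−4.066) = 0.01715; e^(−k₂t) = e^(−1.436) = 0.2379.
C_P = 1.09×4.89/(0.385−1.09) × (0.01715−0.2379) = (-7.560)×(-0.2207) = 1.669 kmol/m³.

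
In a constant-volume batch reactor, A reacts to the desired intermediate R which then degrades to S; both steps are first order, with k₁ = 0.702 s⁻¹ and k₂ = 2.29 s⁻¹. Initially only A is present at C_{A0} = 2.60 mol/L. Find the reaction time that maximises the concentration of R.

0.745 s

Setting dC_R/dt = 0 gives t_opt = ln(k₂/k₁)/(k₂−k₁).
= ln(2.29/0.702)/(2.29−0.702) = ln(3.262)/1.588 = 1.182/1.588 = 0.745 s.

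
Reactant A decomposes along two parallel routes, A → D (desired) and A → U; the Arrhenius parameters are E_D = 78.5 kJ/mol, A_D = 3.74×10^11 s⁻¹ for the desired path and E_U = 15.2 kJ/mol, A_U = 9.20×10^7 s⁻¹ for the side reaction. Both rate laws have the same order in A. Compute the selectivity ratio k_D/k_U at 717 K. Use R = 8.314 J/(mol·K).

0.0994

With equal orders, S_{D/U} = k_D/k_U = (A_D/A_U)·exp[(E_U−E_D)/(RT)].
(E_U−E_D)/(RT) = (15.2−78.5)×10³/(8.314×717) = -63300/5961 = -10.62.
k_D/k_U = (3.74×10^11/9.20×10^7)·exp(-10.62) = 4065 × 2.445×10^-5 = 0.0994.
Since E_D > E_U, raising the temperature improves selectivity toward D.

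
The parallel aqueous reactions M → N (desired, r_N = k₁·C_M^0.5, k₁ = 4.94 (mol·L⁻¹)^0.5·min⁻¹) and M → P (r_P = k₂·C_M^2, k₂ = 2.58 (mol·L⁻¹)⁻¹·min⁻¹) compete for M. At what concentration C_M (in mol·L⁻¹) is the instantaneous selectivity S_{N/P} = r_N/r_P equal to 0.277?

S_{N/P} = (k₁/k₂)·C_M^-1.5 ⇒ C_M = (S·k₂/k₁)^(1/(-1.5)).
= (0.277×2.58/4.94)^(-0.6667) = (0.1447)^(-0.6667) = 3.63 mol·L⁻¹.

3.63 mol·L⁻¹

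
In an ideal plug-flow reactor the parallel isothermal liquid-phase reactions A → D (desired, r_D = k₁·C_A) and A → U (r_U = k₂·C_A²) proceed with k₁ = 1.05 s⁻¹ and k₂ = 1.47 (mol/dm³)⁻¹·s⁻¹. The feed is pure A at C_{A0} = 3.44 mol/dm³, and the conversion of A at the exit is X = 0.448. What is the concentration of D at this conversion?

0.331 mol/dm³

C_A = C_{A0}(1−X) = 1.899 mol/dm³.
Along a PFR/batch, dC_D/dC_A = −r_D/(r_D+r_U) = −k₁/(k₁+k₂·C_A).
Integrating from C_{A0} to C_A: C_D = (1.05/1.47)·ln[(1.05+1.47·3.44)/(1.05+1.47·1.90)] = 0.7143·ln(6.107/3.841) = 0.3311 mol/dm³.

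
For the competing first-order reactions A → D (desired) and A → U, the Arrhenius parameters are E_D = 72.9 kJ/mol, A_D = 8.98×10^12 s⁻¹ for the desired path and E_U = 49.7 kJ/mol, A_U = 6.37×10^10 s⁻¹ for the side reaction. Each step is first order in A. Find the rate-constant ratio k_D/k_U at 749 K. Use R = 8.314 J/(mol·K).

3.40

Since both paths have the same order in A, the concentration cancels and S_{D/U} = k_D/k_U = (A_D/A_U)·exp[(E_U−E_D)/(RT)].
(E_U−E_D)/(RT) = (49.7−72.9)×10³/(8.314×749) = -23200/6227 = -3.726.
k_D/k_U = (8.98×10^12/6.37×10^10)·exp(-3.726) = 141.0 × 0.02410 = 3.40.
Since E_D > E_U, raising the temperature improves selectivity toward D.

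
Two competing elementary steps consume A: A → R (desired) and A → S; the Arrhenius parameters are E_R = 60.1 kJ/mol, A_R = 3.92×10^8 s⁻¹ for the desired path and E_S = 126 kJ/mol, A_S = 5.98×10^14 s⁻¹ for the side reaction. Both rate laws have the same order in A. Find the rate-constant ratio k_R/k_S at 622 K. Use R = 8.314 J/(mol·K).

Since both paths have the same order in A, the concentration cancels and S_{R/S} = k_R/k_S = (A_R/A_S)·exp[(E_S−E_R)/(RT)].
(E_S−E_R)/(RT) = (126−60.1)×10³/(8.314×622) = 65900/5171 = 12.74.
k_R/k_S = (3.92×10^8/5.98×10^14)·exp(12.74) = 6.555×10^-7 × 3.423×10^5 = 0.224.

0.224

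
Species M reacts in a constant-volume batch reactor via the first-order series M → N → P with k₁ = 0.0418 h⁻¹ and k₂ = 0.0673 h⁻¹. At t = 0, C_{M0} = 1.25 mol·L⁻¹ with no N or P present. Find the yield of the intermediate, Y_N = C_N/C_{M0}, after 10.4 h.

Solving the coupled first-order balances gives C_N(t) = [k₁/(k₂−k₁)]·C_{M0}·(e^(−k₁t) − e^(−k₂t)).
e^(−k₁t) = e^(−0.0418×10.4) = e^(−0.4347) = 0.6474; e^(−k₂t) = e^(−0.6999) = 0.4966.
C_N = 0.0418×1.25/(0.0673−0.0418) × (0.6474−0.4966) = 2.049×0.1508 = 0.3090 mol·L⁻¹.
Y_N = C_N/C_{M0} = 0.3090/1.25 = 0.247.

0.247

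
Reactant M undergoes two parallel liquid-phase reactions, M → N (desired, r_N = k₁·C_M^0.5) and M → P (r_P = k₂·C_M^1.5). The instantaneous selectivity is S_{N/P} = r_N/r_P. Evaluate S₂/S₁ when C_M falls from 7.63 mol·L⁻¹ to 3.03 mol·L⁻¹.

2.52

S_{N/P} = (k₁/k₂)·C_M⁻¹, so S₂/S₁ = (C_{M,2}/C_{M,1})⁻¹.
= 7.63/3.03 = 2.52.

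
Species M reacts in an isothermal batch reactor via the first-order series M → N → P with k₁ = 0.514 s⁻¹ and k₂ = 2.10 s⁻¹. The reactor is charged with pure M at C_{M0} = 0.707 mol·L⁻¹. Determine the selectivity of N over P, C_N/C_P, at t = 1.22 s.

0.466

Solving the coupled first-order balances gives C_N(t) = [k₁/(k₂−k₁)]·C_{M0}·(e^(−k₁t) − e^(−k₂t)).
e^(−k₁t) = e^(−0.514×1.22) = e^(−0.6271) = 0.5341; e^(−k₂t) = e^(−2.562) = 0.07715.
C_N = 0.514×0.707/(2.10−0.514) × (0.5341−0.07715) = 0.2291×0.4570 = 0.1047 mol·L⁻¹.
C_M = C_{M0}e^(−k₁t) = 0.3776 mol·L⁻¹, so C_P = C_{M0}−C_M−C_N = 0.2246 mol·L⁻¹; C_N/C_P = 0.466.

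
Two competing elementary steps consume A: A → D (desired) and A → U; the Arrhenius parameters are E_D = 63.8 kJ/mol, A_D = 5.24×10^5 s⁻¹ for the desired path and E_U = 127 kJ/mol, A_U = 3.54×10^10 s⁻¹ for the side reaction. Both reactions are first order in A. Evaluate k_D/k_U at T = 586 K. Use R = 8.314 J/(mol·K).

Since both paths have the same order in A, the concentration cancels and S_{D/U} = k_D/k_U = (A_D/A_U)·exp[(E_U−E_D)/(RT)].
(E_U−E_D)/(RT) = (127−63.8)×10³/(8.314×586) = 63200/4872 = 12.97.
k_D/k_U = (5.24×10^5/3.54×10^10)·exp(12.97) = 1.480×10^-5 × 4.302×10^5 = 6.37.

6.37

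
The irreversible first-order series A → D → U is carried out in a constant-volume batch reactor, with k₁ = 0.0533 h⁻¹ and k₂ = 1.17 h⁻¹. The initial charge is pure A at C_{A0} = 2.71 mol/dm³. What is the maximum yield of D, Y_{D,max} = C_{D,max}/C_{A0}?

0.0393

Evaluating C_D at t_opt = ln(k₂/k₁)/(k₂−k₁) gives C_{D,max}/C_{A0} = (k₁/k₂)^[k₂/(k₂−k₁)].
= (0.0533/1.17)^(1.17/(1.17−0.0533)) = (0.04556)^(1.048) = 0.03931.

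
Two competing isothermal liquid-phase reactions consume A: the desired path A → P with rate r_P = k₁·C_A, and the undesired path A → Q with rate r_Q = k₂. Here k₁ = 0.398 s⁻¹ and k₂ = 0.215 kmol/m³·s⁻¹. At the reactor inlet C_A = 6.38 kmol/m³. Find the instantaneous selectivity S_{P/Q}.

S_{P/Q} = r_P/r_Q = (k₁·C_A)/(k₂) = (k₁/k₂)·C_A.
= (0.398×6.380) / (0.215) = 2.539/0.2150 = 11.8.

11.8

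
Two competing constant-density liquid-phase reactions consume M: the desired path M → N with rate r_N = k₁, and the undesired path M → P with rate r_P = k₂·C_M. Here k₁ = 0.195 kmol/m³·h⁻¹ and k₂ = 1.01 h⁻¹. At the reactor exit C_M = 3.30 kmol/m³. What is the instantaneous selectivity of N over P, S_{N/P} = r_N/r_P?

0.0585

S_{N/P} = r_N/r_P = (k₁)/(k₂·C_M) = (k₁/k₂)·C_M⁻¹.
= (0.195) / (1.01×3.300) = 0.1950/3.333 = 0.0585.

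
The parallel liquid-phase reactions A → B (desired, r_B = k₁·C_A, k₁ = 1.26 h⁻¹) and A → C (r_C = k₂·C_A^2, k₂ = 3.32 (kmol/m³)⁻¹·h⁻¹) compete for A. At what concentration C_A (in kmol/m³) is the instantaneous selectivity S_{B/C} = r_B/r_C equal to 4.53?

0.0838 kmol/m³

S_{B/C} = (k₁/k₂)·C_A⁻¹ ⇒ C_A = (S·k₂/k₁)^(-1).
= (4.53×3.32/1.26)^(-1) = (11.94)^(-1) = 0.0838 kmol/m³.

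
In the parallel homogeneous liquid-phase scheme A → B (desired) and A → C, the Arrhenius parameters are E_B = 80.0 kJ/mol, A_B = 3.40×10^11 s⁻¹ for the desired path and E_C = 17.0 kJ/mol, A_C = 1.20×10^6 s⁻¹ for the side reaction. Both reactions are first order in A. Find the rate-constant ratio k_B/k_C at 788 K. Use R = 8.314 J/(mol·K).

With equal orders, S_{B/C} = k_B/k_C = (A_B/A_C)·exp[(E_C−E_B)/(RT)].
(E_C−E_B)/(RT) = (17.0−80.0)×10³/(8.314×788) = -63000/6551 = -9.616.
k_B/k_C = (3.40×10^11/1.20×10^6)·exp(-9.616) = 2.833×10^5 × 6.664×10^-5 = 18.9.

18.9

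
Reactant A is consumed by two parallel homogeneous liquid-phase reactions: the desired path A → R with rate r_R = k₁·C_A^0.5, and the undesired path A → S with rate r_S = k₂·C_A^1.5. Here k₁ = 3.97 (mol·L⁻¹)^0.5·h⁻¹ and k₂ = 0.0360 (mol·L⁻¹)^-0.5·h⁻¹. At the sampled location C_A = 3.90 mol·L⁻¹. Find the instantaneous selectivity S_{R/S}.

28.3

S_{R/S} = r_R/r_S = (k₁·C_A^0.5)/(k₂·C_A^1.5) = (k₁/k₂)·C_A⁻¹.
= (3.97×3.900^0.5) / (0.0360×3.900^1.5) = 7.840/0.2773 = 28.3.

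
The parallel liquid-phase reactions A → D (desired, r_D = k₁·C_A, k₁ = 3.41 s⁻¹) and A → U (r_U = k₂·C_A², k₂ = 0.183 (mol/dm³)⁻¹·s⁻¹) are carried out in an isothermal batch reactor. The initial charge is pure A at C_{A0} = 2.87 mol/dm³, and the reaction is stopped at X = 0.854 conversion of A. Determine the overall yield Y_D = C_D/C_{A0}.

0.786

C_A = C_{A0}(1−X) = 0.4190 mol/dm³.
Along a PFR/batch, dC_D/dC_A = −r_D/(r_D+r_U) = −k₁/(k₁+k₂·C_A).
Integrating from C_{A0} to C_A: C_D = (3.41/0.183)·ln[(3.41+0.183·2.87)/(3.41+0.183·0.419)] = 18.63·ln(3.935/3.487) = 2.255 mol/dm³.
Y_D = C_D/C_{A0} = 2.255/2.87 = 0.786.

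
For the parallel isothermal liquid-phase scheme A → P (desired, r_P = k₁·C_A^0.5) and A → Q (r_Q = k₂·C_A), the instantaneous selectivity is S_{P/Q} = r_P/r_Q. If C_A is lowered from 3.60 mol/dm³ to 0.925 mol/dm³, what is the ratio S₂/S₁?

S_{P/Q} = (k₁/k₂)·C_A^-0.5, so S₂/S₁ = (C_{A,2}/C_{A,1})^-0.5.
= (0.925/3.60)^(-0.5) = (0.2569)^(-0.5) = 1.97.

1.97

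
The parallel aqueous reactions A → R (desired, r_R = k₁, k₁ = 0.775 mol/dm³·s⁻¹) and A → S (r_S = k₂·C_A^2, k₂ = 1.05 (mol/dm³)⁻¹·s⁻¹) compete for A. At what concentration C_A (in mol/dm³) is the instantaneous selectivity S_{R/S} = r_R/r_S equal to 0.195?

S_{R/S} = (k₁/k₂)·C_A^-2 ⇒ C_A = (S·k₂/k₁)^(-0.5).
= (0.195×1.05/0.775)^(-0.5) = (0.2642)^(-0.5) = 1.95 mol/dm³.

1.95 mol/dm³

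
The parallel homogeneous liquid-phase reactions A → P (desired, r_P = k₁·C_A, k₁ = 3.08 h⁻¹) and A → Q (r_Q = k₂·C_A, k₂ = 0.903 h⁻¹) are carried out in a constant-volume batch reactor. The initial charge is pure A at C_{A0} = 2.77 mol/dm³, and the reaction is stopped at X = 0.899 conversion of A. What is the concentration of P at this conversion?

1.93 mol/dm³

C_A = C_{A0}(1−X) = 0.2798 mol/dm³.
Both paths are first order in A, so the instantaneous fraction to P is constant: dC_P/d(−C_A) = k₁/(k₁+k₂) = 0.7733.
C_P = 0.7733·(C_{A0}−C_A) = 0.7733×2.490 = 1.93 mol/dm³.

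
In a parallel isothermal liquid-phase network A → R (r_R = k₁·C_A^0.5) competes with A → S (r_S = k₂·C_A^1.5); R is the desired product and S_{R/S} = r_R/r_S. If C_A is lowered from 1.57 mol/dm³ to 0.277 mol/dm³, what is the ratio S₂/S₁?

5.67

S_{R/S} = (k₁/k₂)·C_A⁻¹, so S₂/S₁ = (C_{A,2}/C_{A,1})⁻¹.
= 1.57/0.277 = 5.67.
Selectivity toward R rises as C_A falls — low-concentration operation is favoured.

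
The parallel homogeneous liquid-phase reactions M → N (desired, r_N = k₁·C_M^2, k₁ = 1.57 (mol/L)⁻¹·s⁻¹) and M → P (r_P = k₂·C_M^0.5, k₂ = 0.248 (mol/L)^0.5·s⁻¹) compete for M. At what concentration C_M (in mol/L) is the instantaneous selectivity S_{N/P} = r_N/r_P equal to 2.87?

S_{N/P} = (k₁/k₂)·C_M^1.5 ⇒ C_M = (S·k₂/k₁)^(1/1.5).
= (2.87×0.248/1.57)^(0.6667) = (0.4534)^(0.6667) = 0.590 mol/L.

0.590 mol/L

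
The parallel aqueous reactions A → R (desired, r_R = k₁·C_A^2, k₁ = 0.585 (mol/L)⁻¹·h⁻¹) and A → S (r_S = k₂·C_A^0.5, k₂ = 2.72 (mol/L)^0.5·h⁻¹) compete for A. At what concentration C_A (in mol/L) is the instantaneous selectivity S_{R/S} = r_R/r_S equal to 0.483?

1.71 mol/L

S_{R/S} = (k₁/k₂)·C_A^1.5 ⇒ C_A = (S·k₂/k₁)^(1/1.5).
= (0.483×2.72/0.585)^(0.6667) = (2.246)^(0.6667) = 1.71 mol/L.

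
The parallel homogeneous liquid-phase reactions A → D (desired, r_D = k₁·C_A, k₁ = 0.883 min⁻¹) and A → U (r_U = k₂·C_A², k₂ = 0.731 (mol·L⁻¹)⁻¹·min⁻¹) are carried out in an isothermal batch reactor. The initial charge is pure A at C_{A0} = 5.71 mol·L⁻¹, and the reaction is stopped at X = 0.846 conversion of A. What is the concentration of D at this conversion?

1.45 mol·L⁻¹

C_A = C_{A0}(1−X) = 0.8793 mol·L⁻¹.
Along a PFR/batch, dC_D/dC_A = −r_D/(r_D+r_U) = −k₁/(k₁+k₂·C_A).
Integrating from C_{A0} to C_A: C_D = (0.883/0.731)·ln[(0.883+0.731·5.71)/(0.883+0.731·0.879)] = 1.208·ln(5.057/1.526) = 1.447 mol·L⁻¹.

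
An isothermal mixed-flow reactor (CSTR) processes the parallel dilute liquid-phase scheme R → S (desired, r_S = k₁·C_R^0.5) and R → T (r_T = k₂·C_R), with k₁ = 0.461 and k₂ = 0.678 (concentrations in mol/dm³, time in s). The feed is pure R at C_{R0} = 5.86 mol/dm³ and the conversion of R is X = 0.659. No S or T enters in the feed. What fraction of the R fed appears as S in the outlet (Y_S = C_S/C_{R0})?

Exit C_R = C_{R0}(1−X) = 5.86×0.341 = 1.998 mol/dm³.
Rates in a CSTR are evaluated at the outlet concentration: r_S = 0.461×1.998^0.5 = 0.6517, r_T = 0.678×1.998 = 1.355.
Fraction of consumed R going to S: r_S/(r_S+r_T) = 0.3248.
C_S = 0.3248·C_{R0}·X = 0.3248×5.86×0.659 = 1.25 mol/dm³; Y_S = C_S/C_{R0} = 0.214.

0.214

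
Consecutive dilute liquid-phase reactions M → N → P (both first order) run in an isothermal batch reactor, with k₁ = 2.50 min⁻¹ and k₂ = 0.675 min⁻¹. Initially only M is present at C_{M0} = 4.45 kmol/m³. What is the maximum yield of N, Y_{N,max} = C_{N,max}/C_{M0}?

At the optimum, C_{N,max}/C_{M0} = (k₁/k₂)^[k₂/(k₂−k₁)].
= (2.50/0.675)^(0.675/(0.675−2.50)) = (3.704)^(-0.3699) = 0.6161.

0.616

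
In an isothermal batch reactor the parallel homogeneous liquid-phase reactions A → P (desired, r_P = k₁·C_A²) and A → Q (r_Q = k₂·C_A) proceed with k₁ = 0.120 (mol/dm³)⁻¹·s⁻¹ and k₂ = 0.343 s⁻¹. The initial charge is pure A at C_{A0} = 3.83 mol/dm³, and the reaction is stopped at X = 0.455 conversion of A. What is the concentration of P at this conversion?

0.880 mol/dm³

C_A = C_{A0}(1−X) = 2.087 mol/dm³.
Along a PFR/batch, dC_Q/dC_A = −r_Q/(r_P+r_Q) = −k₂/(k₂+k₁·C_A).
Integrating from C_{A0} to C_A: C_Q = (0.343/0.120)·ln[(0.343+0.120·3.83)/(0.343+0.120·2.09)] = 2.858·ln(0.8026/0.5935) = 0.8628 mol/dm³.
Then C_P = (C_{A0}−C_A) − C_Q = 1.743 − 0.8628 = 0.8799 mol/dm³.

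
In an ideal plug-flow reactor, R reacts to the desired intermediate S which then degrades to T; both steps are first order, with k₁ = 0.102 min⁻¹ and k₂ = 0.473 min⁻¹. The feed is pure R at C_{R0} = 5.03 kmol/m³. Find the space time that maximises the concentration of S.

4.14 min

The intermediate peaks when r₁ = r₂, i.e. k₁e^(−k₁τ) = k₂e^(−k₂τ), giving τ_opt = ln(k₂/k₁)/(k₂−k₁).
= ln(0.473/0.102)/(0.473−0.102) = ln(4.637)/0.3710 = 1.534/0.3710 = 4.14 min.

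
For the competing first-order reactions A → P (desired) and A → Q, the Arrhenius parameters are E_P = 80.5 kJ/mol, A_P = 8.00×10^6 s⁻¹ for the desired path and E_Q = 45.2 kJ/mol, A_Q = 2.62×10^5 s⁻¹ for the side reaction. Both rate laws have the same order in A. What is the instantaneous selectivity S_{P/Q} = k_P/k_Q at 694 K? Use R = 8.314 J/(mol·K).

k_P/k_Q = (A_P/A_Q)·exp[−(E_P−E_Q)/(RT)] = (A_P/A_Q)·exp[(E_Q−E_P)/(RT)].
(E_Q−E_P)/(RT) = (45.2−80.5)×10³/(8.314×694) = -35300/5770 = -6.118.
k_P/k_Q = (8.00×10^6/2.62×10^5)·exp(-6.118) = 30.53 × 0.002203 = 0.0673.
Since E_P > E_Q, raising the temperature improves selectivity toward P.

0.0673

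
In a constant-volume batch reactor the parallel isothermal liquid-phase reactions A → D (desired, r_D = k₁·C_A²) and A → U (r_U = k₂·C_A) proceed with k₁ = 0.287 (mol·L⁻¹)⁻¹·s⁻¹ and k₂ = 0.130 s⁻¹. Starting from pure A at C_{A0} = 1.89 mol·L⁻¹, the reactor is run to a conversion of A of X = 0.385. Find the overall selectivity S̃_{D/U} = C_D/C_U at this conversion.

3.32

C_A = C_{A0}(1−X) = 1.162 mol·L⁻¹.
Along a PFR/batch, dC_U/dC_A = −r_U/(r_D+r_U) = −k₂/(k₂+k₁·C_A).
Integrating from C_{A0} to C_A: C_U = (0.130/0.287)·ln[(0.130+0.287·1.89)/(0.130+0.287·1.16)] = 0.4530·ln(0.6724/0.4636) = 0.1685 mol·L⁻¹.
Then C_D = (C_{A0}−C_A) − C_U = 0.7276 − 0.1685 = 0.5592 mol·L⁻¹.
S̃_{D/U} = C_D/C_U = 0.5592/0.1685 = 3.32.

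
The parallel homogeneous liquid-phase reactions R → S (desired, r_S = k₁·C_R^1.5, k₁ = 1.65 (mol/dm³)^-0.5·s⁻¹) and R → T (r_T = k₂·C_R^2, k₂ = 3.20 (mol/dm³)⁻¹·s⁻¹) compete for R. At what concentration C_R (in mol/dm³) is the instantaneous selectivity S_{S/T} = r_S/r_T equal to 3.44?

0.0225 mol/dm³

S_{S/T} = (k₁/k₂)·C_R^-0.5 ⇒ C_R = (S·k₂/k₁)^(-2).
= (3.44×3.20/1.65)^(-2) = (6.672)^(-2) = 0.0225 mol/dm³.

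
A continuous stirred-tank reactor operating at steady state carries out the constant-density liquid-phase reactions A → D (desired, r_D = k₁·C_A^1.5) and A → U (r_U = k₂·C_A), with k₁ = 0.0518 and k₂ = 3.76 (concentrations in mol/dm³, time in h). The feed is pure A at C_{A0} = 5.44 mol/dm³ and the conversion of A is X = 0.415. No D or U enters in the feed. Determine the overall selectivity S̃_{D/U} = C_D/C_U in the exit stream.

0.0246

Exit C_A = C_{A0}(1−X) = 5.44×0.585 = 3.182 mol/dm³.
Rates in a CSTR are evaluated at the outlet concentration: r_D = 0.0518×3.182^1.5 = 0.2941, r_U = 3.76×3.182 = 11.97.
Overall selectivity = C_D/C_U = r_Dτ/(r_Uτ) = r_D/r_U = 0.0246.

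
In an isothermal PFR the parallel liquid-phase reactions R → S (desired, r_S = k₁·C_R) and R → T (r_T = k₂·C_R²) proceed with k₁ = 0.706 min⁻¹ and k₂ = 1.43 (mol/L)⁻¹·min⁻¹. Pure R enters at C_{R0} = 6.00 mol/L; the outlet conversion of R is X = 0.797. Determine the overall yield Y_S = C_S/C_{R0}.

C_R = C_{R0}(1−X) = 1.218 mol/L.
Along a PFR/batch, dC_S/dC_R = −r_S/(r_S+r_T) = −k₁/(k₁+k₂·C_R).
Integrating from C_{R0} to C_R: C_S = (0.706/1.43)·ln[(0.706+1.43·6.00)/(0.706+1.43·1.22)] = 0.4937·ln(9.286/2.448) = 0.6583 mol/L.
Y_S = C_S/C_{R0} = 0.6583/6.00 = 0.110.

0.110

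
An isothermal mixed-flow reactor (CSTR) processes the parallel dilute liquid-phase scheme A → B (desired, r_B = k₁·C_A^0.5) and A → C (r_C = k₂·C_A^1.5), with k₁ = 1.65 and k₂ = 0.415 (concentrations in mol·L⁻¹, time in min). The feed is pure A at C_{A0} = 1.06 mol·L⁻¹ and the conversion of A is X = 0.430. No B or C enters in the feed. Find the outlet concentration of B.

0.396 mol·L⁻¹

Exit C_A = C_{A0}(1−X) = 1.06×0.570 = 0.6042 mol·L⁻¹.
Rates in a CSTR are evaluated at the outlet concentration: r_B = 1.65×0.6042^0.5 = 1.283, r_C = 0.415×0.6042^1.5 = 0.1949.
Fraction of consumed A going to B: r_B/(r_B+r_C) = 0.8681.
C_B = 0.8681·C_{A0}·X = 0.8681×1.06×0.430 = 0.396 mol·L⁻¹.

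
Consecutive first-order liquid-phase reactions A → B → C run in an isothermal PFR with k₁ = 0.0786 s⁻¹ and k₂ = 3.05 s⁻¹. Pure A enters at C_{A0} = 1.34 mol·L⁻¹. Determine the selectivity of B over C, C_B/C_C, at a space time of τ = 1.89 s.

0.197

Solving the coupled first-order balances gives C_B(τ) = [k₁/(k₂−k₁)]·C_{A0}·(e^(−k₁τ) − e^(−k₂τ)).
e^(−k₁τ) = e^(−0.0786×1.89) = e^(−0.1486) = 0.8620; e^(−k₂τ) = e^(−5.764) = 0.003137.
C_B = 0.0786×1.34/(3.05−0.0786) × (0.8620−0.003137) = 0.03545×0.8588 = 0.03044 mol·L⁻¹.
C_A = C_{A0}e^(−k₁τ) = 1.155 mol·L⁻¹, so C_C = C_{A0}−C_A−C_B = 0.1545 mol·L⁻¹; C_B/C_C = 0.197.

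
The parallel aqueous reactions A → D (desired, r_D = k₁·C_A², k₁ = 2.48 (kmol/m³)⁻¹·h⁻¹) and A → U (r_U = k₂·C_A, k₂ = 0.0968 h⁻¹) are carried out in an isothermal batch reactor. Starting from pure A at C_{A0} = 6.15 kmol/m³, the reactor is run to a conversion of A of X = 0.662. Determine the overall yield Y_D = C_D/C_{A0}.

C_A = C_{A0}(1−X) = 2.079 kmol/m³.
Along a PFR/batch, dC_U/dC_A = −r_U/(r_D+r_U) = −k₂/(k₂+k₁·C_A).
Integrating from C_{A0} to C_A: C_U = (0.0968/2.48)·ln[(0.0968+2.48·6.15)/(0.0968+2.48·2.08)] = 0.03903·ln(15.35/5.252) = 0.04186 kmol/m³.
Then C_D = (C_{A0}−C_A) − C_U = 4.071 − 0.04186 = 4.029 kmol/m³.
Y_D = C_D/C_{A0} = 4.029/6.15 = 0.655.

0.655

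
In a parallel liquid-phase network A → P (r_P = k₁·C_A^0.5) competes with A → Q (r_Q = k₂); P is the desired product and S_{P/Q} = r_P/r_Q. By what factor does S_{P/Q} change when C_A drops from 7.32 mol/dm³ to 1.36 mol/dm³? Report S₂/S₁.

0.431

S_{P/Q} = (k₁/k₂)·C_A^0.5, so S₂/S₁ = (C_{A,2}/C_{A,1})^0.5.
= (1.36/7.32)^0.5 = (0.1858)^0.5 = 0.431.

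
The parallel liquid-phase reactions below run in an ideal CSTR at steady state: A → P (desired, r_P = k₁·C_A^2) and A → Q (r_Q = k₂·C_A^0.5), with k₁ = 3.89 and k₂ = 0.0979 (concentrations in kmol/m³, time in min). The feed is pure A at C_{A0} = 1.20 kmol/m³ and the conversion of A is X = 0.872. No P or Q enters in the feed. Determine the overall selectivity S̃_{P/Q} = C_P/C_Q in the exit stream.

2.39

Exit C_A = C_{A0}(1−X) = 1.20×0.128 = 0.1536 kmol/m³.
Rates in a CSTR are evaluated at the outlet concentration: r_P = 3.89×0.1536^2 = 0.09178, r_Q = 0.0979×0.1536^0.5 = 0.03837.
Overall selectivity = C_P/C_Q = r_Pτ/(r_Qτ) = r_P/r_Q = 2.39.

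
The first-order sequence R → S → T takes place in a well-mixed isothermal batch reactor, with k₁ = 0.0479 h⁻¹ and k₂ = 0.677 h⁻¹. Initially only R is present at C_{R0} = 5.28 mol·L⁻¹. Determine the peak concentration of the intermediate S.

0.305 mol·L⁻¹

Evaluating C_S at t_opt = ln(k₂/k₁)/(k₂−k₁) gives C_{S,max}/C_{R0} = (k₁/k₂)^[k₂/(k₂−k₁)].
= (0.0479/0.677)^(0.677/(0.677−0.0479)) = (0.07075)^(1.076) = 0.05783.
C_{S,max} = 0.05783×5.28 = 0.305 mol·L⁻¹.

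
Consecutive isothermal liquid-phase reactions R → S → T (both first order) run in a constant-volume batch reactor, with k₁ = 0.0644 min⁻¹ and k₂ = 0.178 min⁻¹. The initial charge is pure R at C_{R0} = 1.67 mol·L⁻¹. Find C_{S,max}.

0.340 mol·L⁻¹

Evaluating C_S at t_opt = ln(k₂/k₁)/(k₂−k₁) gives C_{S,max}/C_{R0} = (k₁/k₂)^[k₂/(k₂−k₁)].
= (0.0644/0.178)^(0.178/(0.178−0.0644)) = (0.3618)^(1.567) = 0.2033.
C_{S,max} = 0.2033×1.67 = 0.340 mol·L⁻¹.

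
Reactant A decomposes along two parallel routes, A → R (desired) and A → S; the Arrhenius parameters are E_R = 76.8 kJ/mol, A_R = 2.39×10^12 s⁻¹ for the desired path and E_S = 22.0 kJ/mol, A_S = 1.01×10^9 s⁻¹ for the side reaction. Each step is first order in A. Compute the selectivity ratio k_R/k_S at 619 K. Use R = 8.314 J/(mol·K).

0.0562

Since both paths have the same order in A, the concentration cancels and S_{R/S} = k_R/k_S = (A_R/A_S)·exp[(E_S−E_R)/(RT)].
(E_S−E_R)/(RT) = (22.0−76.8)×10³/(8.314×619) = -54800/5146 = -10.65.
k_R/k_S = (2.39×10^12/1.01×10^9)·exp(-10.65) = 2366 × 2.374×10^-5 = 0.0562.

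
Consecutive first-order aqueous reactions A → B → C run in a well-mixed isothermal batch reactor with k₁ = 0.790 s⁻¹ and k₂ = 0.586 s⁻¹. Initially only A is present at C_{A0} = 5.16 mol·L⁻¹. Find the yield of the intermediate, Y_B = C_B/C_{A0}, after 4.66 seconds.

Solving the coupled first-order balances gives C_B(t) = [k₁/(k₂−k₁)]·C_{A0}·(e^(−k₁t) − e^(−k₂t)).
e^(−k₁t) = e^(−0.790×4.66) = e^(−3.681) = 0.02519; e^(−k₂t) = e^(−2.731) = 0.06517.
C_B = 0.790×5.16/(0.586−0.790) × (0.02519−0.06517) = (-19.98)×(-0.03998) = 0.7989 mol·L⁻¹.
Y_B = C_B/C_{A0} = 0.7989/5.16 = 0.155.

0.155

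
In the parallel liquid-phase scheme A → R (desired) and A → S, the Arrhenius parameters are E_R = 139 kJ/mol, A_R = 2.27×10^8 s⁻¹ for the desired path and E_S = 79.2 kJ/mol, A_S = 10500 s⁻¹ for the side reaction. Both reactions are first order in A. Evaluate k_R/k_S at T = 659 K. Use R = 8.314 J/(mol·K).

0.393

Since both paths have the same order in A, the concentration cancels and S_{R/S} = k_R/k_S = (A_R/A_S)·exp[(E_S−E_R)/(RT)].
(E_S−E_R)/(RT) = (79.2−139)×10³/(8.314×659) = -59800/5479 = -10.91.
k_R/k_S = (2.27×10^8/10500)·exp(-10.91) = 21619 × 1.819×10^-5 = 0.393.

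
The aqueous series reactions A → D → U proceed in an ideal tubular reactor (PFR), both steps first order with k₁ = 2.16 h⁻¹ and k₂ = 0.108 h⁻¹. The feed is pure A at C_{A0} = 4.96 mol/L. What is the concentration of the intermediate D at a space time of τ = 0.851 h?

3.93 mol/L

The intermediate concentration in a first-order A→B→C sequence is C_D = k₁C_{A0}(e^(−k₁τ) − e^(−k₂τ))/(k₂−k₁).
e^(−k₁τ) = e^(−2.16×0.851) = e^(−1.838) = 0.1591; e^(−k₂τ) = e^(−0.09191) = 0.9122.
C_D = 2.16×4.96/(0.108−2.16) × (0.1591−0.9122) = (-5.221)×(-0.7531) = 3.932 mol/L.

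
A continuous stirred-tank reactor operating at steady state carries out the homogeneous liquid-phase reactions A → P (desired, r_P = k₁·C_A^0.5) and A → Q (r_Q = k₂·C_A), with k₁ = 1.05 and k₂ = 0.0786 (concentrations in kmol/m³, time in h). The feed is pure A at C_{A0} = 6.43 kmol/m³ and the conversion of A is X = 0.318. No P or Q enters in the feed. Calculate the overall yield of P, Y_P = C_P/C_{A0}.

Exit C_A = C_{A0}(1−X) = 6.43×0.682 = 4.385 kmol/m³.
A CSTR operates uniformly at the exit composition, giving r_P = 2.199 and r_Q = 0.3447 (each k·C_A^n at C_A = 4.385).
Fraction of consumed A going to P: r_P/(r_P+r_Q) = 0.8645.
C_P = 0.8645·C_{A0}·X = 0.8645×6.43×0.318 = 1.77 kmol/m³; Y_P = C_P/C_{A0} = 0.275.

0.275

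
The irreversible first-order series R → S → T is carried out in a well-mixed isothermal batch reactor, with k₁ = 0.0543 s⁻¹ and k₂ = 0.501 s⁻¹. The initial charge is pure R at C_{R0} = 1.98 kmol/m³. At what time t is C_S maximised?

The intermediate peaks when r₁ = r₂, i.e. k₁e^(−k₁t) = k₂e^(−k₂t), giving t_opt = ln(k₂/k₁)/(k₂−k₁).
= ln(0.501/0.0543)/(0.501−0.0543) = ln(9.227)/0.4467 = 2.222/0.4467 = 4.97 s.

4.97 s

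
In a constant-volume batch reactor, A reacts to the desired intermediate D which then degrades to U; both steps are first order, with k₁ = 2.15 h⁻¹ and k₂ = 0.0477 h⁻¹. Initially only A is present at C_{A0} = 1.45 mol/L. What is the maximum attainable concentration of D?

1.33 mol/L

For a first-order series the maximum intermediate yield is C_{D,max}/C_{A0} = (k₁/k₂)^[k₂/(k₂−k₁)].
= (2.15/0.0477)^(0.0477/(0.0477−2.15)) = (45.07)^(-0.02269) = 0.9172.
C_{D,max} = 0.9172×1.45 = 1.33 mol/L.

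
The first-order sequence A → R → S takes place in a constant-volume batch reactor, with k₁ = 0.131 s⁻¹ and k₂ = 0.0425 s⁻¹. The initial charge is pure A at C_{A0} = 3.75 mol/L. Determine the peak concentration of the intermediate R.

For a first-order series the maximum intermediate yield is C_{R,max}/C_{A0} = (k₁/k₂)^[k₂/(k₂−k₁)].
= (0.131/0.0425)^(0.0425/(0.0425−0.131)) = (3.082)^(-0.4802) = 0.5824.
C_{R,max} = 0.5824×3.75 = 2.18 mol/L.

2.18 mol/L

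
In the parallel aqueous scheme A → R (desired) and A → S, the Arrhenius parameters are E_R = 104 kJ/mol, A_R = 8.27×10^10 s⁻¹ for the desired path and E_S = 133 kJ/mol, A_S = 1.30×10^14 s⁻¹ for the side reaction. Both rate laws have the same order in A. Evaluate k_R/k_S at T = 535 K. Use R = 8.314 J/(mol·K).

0.432

k_R/k_S = (A_R/A_S)·exp[−(E_R−E_S)/(RT)] = (A_R/A_S)·exp[(E_S−E_R)/(RT)].
(E_S−E_R)/(RT) = (133−104)×10³/(8.314×535) = 29000/4448 = 6.520.
k_R/k_S = (8.27×10^10/1.30×10^14)·exp(6.520) = 6.362×10^-4 × 678.4 = 0.432.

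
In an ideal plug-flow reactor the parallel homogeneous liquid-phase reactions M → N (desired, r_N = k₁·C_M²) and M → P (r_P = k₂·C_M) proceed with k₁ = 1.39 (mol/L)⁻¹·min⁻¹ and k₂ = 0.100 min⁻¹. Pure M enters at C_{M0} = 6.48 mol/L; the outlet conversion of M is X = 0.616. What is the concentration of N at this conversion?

C_M = C_{M0}(1−X) = 2.488 mol/L.
Along a PFR/batch, dC_P/dC_M = −r_P/(r_N+r_P) = −k₂/(k₂+k₁·C_M).
Integrating from C_{M0} to C_M: C_P = (0.100/1.39)·ln[(0.100+1.39·6.48)/(0.100+1.39·2.49)] = 0.07194·ln(9.107/3.559) = 0.06760 mol/L.
Then C_N = (C_{M0}−C_M) − C_P = 3.992 − 0.06760 = 3.924 mol/L.

3.92 mol/L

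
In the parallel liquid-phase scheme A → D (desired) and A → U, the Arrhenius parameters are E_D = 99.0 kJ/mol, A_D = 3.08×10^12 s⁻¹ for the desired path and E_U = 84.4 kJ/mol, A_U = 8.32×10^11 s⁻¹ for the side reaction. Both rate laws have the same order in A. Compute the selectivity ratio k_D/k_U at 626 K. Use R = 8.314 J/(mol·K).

0.224

With equal orders, S_{D/U} = k_D/k_U = (A_D/A_U)·exp[(E_U−E_D)/(RT)].
(E_U−E_D)/(RT) = (84.4−99.0)×10³/(8.314×626) = -14600/5205 = -2.805.
k_D/k_U = (3.08×10^12/8.32×10^11)·exp(-2.805) = 3.702 × 0.06049 = 0.224.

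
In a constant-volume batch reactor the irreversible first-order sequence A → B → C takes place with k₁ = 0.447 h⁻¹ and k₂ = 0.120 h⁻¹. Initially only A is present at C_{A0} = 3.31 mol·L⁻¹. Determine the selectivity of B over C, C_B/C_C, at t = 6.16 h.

For first-order series with pure A initially, C_B(t) = k₁C_{A0}/(k₂−k₁)·(e^(−k₁t) − e^(−k₂t)).
e^(−k₁t) = e^(−0.447×6.16) = e^(−2.754) = 0.06370; e^(−k₂t) = e^(−0.7392) = 0.4775.
C_B = 0.447×3.31/(0.120−0.447) × (0.06370−0.4775) = (-4.525)×(-0.4138) = 1.872 mol·L⁻¹.
C_A = C_{A0}e^(−k₁t) = 0.2109 mol·L⁻¹, so C_C = C_{A0}−C_A−C_B = 1.227 mol·L⁻¹; C_B/C_C = 1.53.

1.53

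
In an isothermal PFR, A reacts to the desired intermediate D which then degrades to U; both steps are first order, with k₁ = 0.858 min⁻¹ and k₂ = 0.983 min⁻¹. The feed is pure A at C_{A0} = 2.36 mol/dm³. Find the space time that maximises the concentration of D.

1.09 min

Setting dC_D/dτ = 0 gives τ_opt = ln(k₂/k₁)/(k₂−k₁).
= ln(0.983/0.858)/(0.983−0.858) = ln(1.146)/0.1250 = 0.1360/0.1250 = 1.09 min.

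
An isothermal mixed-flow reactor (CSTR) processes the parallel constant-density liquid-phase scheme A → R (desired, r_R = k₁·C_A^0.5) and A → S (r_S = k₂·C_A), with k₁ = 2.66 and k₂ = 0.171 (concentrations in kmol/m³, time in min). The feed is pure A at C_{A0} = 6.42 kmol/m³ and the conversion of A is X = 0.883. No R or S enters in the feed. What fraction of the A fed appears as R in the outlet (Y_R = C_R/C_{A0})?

Exit C_A = C_{A0}(1−X) = 6.42×0.117 = 0.7511 kmol/m³.
Rates in a CSTR are evaluated at the outlet concentration: r_R = 2.66×0.7511^0.5 = 2.305, r_S = 0.171×0.7511 = 0.1284.
Fraction of consumed A going to R: r_R/(r_R+r_S) = 0.9472.
C_R = 0.9472·C_{A0}·X = 0.9472×6.42×0.883 = 5.37 kmol/m³; Y_R = C_R/C_{A0} = 0.836.

0.836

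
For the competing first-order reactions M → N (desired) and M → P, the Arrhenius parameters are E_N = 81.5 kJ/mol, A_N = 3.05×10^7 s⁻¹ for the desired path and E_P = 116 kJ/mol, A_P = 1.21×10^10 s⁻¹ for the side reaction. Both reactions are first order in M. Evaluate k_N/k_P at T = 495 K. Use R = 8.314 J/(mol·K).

11.0

k_N/k_P = (A_N/A_P)·exp[−(E_N−E_P)/(RT)] = (A_N/A_P)·exp[(E_P−E_N)/(RT)].
(E_P−E_N)/(RT) = (116−81.5)×10³/(8.314×495) = 34500/4115 = 8.383.
k_N/k_P = (3.05×10^7/1.21×10^10)·exp(8.383) = 0.002521 × 4372 = 11.0.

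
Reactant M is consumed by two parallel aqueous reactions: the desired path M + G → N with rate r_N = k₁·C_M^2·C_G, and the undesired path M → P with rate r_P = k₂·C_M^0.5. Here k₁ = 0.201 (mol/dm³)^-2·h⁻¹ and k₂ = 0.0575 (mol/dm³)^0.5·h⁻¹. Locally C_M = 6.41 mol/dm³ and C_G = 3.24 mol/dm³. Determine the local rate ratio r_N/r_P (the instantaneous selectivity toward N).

S_{N/P} = r_N/r_P = (k₁·C_M^2·C_G)/(k₂·C_M^0.5) = (k₁/k₂)·C_M^1.5·C_G.
= (0.201×6.410^2×3.240) / (0.0575×6.410^0.5) = 26.76/0.1456 = 184.
Since the desired path is higher order in M, keeping C_M high (PFR or concentrated feed) favours N.

184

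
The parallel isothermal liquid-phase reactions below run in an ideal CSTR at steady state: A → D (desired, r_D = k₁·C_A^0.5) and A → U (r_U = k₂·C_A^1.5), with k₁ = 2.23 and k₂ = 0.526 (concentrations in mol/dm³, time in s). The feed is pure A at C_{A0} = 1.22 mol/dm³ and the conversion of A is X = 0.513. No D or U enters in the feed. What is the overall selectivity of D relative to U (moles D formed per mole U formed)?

7.14

Exit C_A = C_{A0}(1−X) = 1.22×0.487 = 0.5941 mol/dm³.
In a CSTR the entire volume is at exit conditions, so r_D = 2.23×0.5941^0.5 = 1.719 and r_U = 0.526×0.5941^1.5 = 0.2409.
Overall selectivity = C_D/C_U = r_Dτ/(r_Uτ) = r_D/r_U = 7.14.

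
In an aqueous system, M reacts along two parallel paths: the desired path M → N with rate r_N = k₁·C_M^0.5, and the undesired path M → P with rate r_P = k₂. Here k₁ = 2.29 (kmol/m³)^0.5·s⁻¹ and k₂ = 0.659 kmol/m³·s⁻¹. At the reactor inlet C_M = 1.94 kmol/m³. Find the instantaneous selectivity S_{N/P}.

4.84

S_{N/P} = r_N/r_P = (k₁·C_M^0.5)/(k₂) = (k₁/k₂)·C_M^0.5.
= (2.29×1.940^0.5) / (0.659) = 3.190/0.6590 = 4.84.
Since the desired path is higher order in M, keeping C_M high (PFR or concentrated feed) favours N.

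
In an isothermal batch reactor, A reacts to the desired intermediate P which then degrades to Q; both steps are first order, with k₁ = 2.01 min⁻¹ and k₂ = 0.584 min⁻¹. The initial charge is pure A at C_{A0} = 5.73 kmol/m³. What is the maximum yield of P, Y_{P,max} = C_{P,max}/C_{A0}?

0.603

For a first-order series the maximum intermediate yield is C_{P,max}/C_{A0} = (k₁/k₂)^[k₂/(k₂−k₁)].
= (2.01/0.584)^(0.584/(0.584−2.01)) = (3.442)^(-0.4095) = 0.6028.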